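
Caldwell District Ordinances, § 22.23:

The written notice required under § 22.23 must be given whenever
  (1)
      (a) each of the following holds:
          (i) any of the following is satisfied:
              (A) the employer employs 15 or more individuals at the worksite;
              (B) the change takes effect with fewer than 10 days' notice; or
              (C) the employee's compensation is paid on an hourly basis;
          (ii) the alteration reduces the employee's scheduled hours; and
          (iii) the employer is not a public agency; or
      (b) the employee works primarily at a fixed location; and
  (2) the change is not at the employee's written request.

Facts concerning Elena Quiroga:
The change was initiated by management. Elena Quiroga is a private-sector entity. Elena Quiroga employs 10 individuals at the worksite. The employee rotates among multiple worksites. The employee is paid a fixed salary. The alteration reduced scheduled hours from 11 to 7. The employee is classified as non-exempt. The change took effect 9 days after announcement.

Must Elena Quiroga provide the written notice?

Yes — required.

(A) ≥ 15 at site — fails.
(B) < 10 days' notice — met.
(C) hourly-paid — not met.
(i): F OR T OR F → true.
(ii) hours reduced — holds.
(iii) not (public agency) — satisfied.
(a) = T AND T AND T = true.
(b) fixed location — fails.
(1): T OR F → true.
(2) not employee-requested — holds.
Overall: T AND T → true.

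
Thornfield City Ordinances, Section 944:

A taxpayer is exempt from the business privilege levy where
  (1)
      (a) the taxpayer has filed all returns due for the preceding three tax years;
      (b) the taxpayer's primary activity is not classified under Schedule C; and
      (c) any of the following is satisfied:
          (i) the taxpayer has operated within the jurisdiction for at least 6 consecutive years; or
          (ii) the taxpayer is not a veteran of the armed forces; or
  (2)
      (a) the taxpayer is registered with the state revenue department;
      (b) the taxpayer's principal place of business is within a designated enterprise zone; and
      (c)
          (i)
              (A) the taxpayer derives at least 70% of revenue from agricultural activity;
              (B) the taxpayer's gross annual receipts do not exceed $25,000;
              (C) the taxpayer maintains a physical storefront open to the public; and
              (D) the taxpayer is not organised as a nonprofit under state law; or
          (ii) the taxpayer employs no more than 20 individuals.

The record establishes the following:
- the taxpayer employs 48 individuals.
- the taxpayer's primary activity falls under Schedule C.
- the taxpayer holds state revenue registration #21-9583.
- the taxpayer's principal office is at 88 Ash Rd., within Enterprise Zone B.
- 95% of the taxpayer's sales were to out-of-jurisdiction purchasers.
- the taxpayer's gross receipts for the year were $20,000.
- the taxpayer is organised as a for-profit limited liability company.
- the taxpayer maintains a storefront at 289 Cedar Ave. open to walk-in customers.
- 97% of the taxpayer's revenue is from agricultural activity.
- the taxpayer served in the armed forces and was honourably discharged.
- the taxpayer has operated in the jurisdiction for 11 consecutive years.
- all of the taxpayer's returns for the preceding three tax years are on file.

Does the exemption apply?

(a) returns current — satisfied.
(b) not (Schedule C activity) — not met.
(i) ≥ 6 yrs in jurisdiction — holds.
(ii) not (veteran) — not satisfied.
(c): T OR F → true.
So (1) is not satisfied (T AND F AND T).
(a) state-registered — met.
(b) in enterprise zone — satisfied.
(A) ≥70% agricultural — met.
(B) receipts ≤ $25,000 — met.
(C) has storefront — met.
(D) not (nonprofit) — satisfied.
(i) = T AND T AND T AND T = true.
(ii) ≤ 20 employees — fails.
(c) = T OR F = true.
(2): T AND T AND T → true.
Overall: F OR T → true.

Yes — exempt.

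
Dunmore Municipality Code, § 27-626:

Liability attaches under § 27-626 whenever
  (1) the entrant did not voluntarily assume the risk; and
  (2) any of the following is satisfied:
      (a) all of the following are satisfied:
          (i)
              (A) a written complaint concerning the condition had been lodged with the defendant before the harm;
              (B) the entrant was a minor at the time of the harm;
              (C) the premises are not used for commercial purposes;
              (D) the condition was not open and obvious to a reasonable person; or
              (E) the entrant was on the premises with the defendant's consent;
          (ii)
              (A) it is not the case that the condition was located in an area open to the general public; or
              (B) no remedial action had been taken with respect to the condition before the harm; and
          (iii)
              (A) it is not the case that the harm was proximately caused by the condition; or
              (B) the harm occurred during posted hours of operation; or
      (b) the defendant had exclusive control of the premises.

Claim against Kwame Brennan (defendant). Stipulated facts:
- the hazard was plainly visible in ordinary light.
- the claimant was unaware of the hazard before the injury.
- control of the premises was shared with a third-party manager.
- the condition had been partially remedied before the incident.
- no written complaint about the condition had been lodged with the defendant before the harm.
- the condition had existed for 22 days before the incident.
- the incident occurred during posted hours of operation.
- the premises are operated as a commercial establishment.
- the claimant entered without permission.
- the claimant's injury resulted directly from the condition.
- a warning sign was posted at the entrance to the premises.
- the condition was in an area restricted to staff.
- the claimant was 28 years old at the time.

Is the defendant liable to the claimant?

No — not liable.

(1) no assumed risk — holds.
(A) complaint lodged — not met.
(B) entrant a minor — fails.
(C) not (commercial use) — fails.
(D) not open/obvious — not met.
(E) consent to enter — not met.
So (i) is not satisfied (F OR F OR F OR F OR F).
(A) not (public area) — met.
(B) no remedial action — fails.
(ii): T OR F → true.
(A) not (proximate cause) — not satisfied.
(B) during posted hours — satisfied.
So (iii) is satisfied (F OR T).
(a): F AND T AND T → false.
(b) exclusive control — not met.
(2) = F OR F = false.
Overall = T AND F = false.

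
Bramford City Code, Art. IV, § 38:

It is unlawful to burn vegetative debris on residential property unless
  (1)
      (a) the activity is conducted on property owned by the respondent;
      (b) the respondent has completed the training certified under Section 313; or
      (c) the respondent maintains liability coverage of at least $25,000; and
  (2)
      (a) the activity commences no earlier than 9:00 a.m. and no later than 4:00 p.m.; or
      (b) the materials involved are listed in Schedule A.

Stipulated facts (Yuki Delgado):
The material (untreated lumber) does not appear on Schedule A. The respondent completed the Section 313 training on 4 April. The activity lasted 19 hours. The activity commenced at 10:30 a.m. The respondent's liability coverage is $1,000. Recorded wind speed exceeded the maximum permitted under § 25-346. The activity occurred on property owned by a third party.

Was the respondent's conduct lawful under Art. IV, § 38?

(a) own property — fails.
(b) training certified — satisfied.
(c) coverage ≥ $25,000 — fails.
(1): F OR T OR F → true.
(a) start within hours — satisfied.
(b) Schedule A material — not met.
(2) = T OR F = true.
Overall: T AND T → true.

Yes — lawful.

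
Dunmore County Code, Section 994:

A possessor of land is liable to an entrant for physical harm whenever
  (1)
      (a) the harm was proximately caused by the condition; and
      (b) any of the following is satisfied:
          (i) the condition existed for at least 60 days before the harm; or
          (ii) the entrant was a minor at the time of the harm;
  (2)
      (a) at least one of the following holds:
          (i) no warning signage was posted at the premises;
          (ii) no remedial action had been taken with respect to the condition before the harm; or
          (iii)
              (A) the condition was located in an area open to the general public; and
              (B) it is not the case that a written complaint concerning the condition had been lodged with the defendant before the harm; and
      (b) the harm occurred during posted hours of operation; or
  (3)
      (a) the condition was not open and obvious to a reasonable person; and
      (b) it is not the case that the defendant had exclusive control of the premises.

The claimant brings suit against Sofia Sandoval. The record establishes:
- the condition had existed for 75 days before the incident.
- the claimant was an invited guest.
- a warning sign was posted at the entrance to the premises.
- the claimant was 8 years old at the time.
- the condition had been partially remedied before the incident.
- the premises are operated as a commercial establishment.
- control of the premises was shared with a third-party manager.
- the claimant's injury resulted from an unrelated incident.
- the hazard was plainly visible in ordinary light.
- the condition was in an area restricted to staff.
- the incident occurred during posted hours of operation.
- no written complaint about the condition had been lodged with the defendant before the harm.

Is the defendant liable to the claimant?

(a) proximate cause — not met.
(i) condition ≥60 days old — satisfied.
(ii) entrant a minor — holds.
So (b) is satisfied (T OR T).
(1): F AND T → false.
(i) no signage posted — not met.
(ii) no remedial action — not satisfied.
(A) public area — not satisfied.
(B) not (complaint lodged) — met.
(iii) = F AND T = false.
(a): F OR F OR F → false.
(b) during posted hours — satisfied.
So (2) is not satisfied (F AND T).
(a) not open/obvious — fails.
(b) not (exclusive control) — holds.
So (3) is not satisfied (F AND T).
Overall: F OR F OR F → false.

No — not liable.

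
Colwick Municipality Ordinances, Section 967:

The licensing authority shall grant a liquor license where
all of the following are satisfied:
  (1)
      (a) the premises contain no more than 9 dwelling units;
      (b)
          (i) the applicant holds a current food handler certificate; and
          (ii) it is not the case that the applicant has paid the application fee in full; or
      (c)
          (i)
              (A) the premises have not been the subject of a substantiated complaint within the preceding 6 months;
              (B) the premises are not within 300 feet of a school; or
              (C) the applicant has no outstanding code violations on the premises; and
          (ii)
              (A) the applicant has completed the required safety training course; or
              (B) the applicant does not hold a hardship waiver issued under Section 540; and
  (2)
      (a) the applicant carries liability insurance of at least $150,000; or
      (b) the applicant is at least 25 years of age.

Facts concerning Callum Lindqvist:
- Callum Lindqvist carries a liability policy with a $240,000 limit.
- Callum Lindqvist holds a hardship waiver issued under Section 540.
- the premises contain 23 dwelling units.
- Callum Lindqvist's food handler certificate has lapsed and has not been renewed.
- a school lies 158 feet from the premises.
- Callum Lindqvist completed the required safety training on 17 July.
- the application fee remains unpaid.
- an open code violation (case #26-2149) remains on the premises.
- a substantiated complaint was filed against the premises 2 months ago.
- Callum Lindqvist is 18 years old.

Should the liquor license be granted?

No — denied.

(a) ≤ 9 units — not met.
(i) food handler cert. — not met.
(ii) not (fee paid) — satisfied.
So (b) is not satisfied (F AND T).
(A) no complaint in 6 mo. — not satisfied.
(B) ≥300 ft from school — not met.
(C) no code violations — fails.
So (i) is not satisfied (F OR F OR F).
(A) safety training — met.
(B) not (hardship waiver) — not met.
(ii): T OR F → true.
(c): F AND T → false.
(1): F OR F OR F → false.
(a) insurance ≥ $150,000 — holds.
(b) age ≥ 25 — not satisfied.
(2): T OR F → true.
So Overall is not satisfied (F AND T).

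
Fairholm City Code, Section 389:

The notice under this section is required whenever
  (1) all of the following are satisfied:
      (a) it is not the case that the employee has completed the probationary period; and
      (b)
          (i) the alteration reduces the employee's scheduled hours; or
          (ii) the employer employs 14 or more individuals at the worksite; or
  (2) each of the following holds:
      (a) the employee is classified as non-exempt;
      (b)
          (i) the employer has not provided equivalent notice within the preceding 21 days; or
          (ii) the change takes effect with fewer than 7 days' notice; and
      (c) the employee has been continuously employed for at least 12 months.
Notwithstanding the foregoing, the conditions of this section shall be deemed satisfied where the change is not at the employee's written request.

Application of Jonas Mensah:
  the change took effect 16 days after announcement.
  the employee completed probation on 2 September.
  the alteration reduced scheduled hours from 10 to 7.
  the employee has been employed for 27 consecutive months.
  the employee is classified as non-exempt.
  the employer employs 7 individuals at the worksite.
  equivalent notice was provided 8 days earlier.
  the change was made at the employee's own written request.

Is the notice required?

No — not required.

(a) not (past probation) — not met.
(i) hours reduced — satisfied.
(ii) ≥ 14 at site — not met.
(b): T OR F → true.
(1): F AND T → false.
(a) non-exempt — satisfied.
(i) no recent notice — not met.
(ii) < 7 days' notice — fails.
(b): F OR F → false.
(c) tenure ≥ 12 mo. — met.
So (2) is not satisfied (T AND F AND T).
So Overall is not satisfied (F OR F).
Exception (not employee-requested) — not satisfied.
Result: main false OR exception false → false.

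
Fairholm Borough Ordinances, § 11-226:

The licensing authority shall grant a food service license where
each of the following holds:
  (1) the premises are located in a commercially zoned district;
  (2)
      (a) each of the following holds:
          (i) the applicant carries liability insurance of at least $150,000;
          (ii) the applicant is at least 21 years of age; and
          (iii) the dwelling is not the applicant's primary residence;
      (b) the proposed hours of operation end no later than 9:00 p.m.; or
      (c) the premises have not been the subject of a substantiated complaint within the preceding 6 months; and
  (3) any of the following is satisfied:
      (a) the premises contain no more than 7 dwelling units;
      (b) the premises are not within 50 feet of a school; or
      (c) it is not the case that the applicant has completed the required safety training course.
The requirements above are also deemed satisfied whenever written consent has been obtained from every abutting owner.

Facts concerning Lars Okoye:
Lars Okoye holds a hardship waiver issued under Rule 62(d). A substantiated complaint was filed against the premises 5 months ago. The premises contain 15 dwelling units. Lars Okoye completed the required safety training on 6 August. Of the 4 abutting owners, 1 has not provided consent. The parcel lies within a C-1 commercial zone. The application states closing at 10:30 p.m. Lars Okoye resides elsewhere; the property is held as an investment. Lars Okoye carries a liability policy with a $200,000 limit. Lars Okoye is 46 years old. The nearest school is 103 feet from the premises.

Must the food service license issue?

Yes — granted.

(1) commercially zoned — holds.
(i) insurance ≥ $150,000 — holds.
(ii) age ≥ 21 — satisfied.
(iii) not (primary residence) — met.
So (a) is satisfied (T AND T AND T).
(b) closes by 9 p.m. — not satisfied.
(c) no complaint in 6 mo. — fails.
(2): T OR F OR F → true.
(a) ≤ 7 units — fails.
(b) ≥50 ft from school — satisfied.
(c) not (safety training) — not satisfied.
(3) = F OR T OR F = true.
So Overall is satisfied (T AND T AND T).
Exception (all abutters consent) — not satisfied.
Result: main true OR exception false → true.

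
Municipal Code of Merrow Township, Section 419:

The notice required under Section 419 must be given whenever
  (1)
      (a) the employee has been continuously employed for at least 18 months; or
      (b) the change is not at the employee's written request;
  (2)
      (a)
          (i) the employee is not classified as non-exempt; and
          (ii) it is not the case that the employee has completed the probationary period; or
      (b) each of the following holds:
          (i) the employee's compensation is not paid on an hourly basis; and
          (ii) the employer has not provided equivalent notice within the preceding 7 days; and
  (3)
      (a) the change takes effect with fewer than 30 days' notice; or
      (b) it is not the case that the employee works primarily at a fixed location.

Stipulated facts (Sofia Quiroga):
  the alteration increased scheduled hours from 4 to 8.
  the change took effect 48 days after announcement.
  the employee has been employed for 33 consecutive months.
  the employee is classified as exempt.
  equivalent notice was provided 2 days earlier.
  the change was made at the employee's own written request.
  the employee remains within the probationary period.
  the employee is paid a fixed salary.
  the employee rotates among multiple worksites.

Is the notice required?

(a) tenure ≥ 18 mo. — met.
(b) not employee-requested — not met.
So (1) is satisfied (T OR F).
(i) not (non-exempt) — holds.
(ii) not (past probation) — holds.
(a) = T AND T = true.
(i) not (hourly-paid) — holds.
(ii) no recent notice — not met.
(b) = T AND F = false.
(2) = T OR F = true.
(a) < 30 days' notice — not met.
(b) not (fixed location) — met.
(3) = F OR T = true.
Overall: T AND T AND T → true.

Yes — required.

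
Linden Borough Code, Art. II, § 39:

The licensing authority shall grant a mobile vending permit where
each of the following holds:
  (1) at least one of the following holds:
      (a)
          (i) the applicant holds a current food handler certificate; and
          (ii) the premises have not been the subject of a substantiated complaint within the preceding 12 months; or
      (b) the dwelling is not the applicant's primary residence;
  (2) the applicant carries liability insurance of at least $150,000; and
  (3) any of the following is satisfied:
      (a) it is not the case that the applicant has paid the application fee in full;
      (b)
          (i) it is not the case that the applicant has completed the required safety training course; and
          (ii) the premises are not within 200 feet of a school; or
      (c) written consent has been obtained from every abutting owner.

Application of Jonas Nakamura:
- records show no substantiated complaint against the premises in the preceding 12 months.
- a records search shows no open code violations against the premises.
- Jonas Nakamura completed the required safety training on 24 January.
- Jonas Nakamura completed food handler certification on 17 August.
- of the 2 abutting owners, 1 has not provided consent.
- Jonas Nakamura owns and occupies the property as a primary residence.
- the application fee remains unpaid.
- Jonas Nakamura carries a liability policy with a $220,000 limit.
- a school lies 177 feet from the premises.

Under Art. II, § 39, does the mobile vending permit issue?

Yes — granted.

(i) food handler cert. — met.
(ii) no complaint in 12 mo. — satisfied.
So (a) is satisfied (T AND T).
(b) not (primary residence) — not satisfied.
(1): T OR F → true.
(2) insurance ≥ $150,000 — satisfied.
(a) not (fee paid) — satisfied.
(i) not (safety training) — not met.
(ii) ≥200 ft from school — fails.
(b) = F AND F = false.
(c) all abutters consent — not met.
So (3) is satisfied (T OR F OR F).
So Overall is satisfied (T AND T AND T).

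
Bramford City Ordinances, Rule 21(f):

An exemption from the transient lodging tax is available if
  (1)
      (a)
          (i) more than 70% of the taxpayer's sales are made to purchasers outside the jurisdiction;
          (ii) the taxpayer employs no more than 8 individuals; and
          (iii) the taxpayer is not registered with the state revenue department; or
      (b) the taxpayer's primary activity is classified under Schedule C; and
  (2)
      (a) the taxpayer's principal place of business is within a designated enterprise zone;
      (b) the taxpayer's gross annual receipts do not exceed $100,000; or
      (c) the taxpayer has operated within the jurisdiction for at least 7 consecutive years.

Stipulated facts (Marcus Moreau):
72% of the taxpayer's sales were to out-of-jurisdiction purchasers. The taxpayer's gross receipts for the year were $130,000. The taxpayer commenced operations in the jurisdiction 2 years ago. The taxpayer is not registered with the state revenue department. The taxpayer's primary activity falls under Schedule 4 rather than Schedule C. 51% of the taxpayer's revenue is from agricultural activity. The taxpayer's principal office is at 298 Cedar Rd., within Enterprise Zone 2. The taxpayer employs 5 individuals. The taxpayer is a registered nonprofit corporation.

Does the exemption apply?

Yes — exempt.

(i) >70% out-of-jur. sales — satisfied.
(ii) ≤ 8 employees — holds.
(iii) not (state-registered) — holds.
(a) = T AND T AND T = true.
(b) Schedule C activity — not met.
So (1) is satisfied (T OR F).
(a) in enterprise zone — met.
(b) receipts ≤ $100,000 — fails.
(c) ≥ 7 yrs in jurisdiction — fails.
(2): T OR F OR F → true.
So Overall is satisfied (T AND T).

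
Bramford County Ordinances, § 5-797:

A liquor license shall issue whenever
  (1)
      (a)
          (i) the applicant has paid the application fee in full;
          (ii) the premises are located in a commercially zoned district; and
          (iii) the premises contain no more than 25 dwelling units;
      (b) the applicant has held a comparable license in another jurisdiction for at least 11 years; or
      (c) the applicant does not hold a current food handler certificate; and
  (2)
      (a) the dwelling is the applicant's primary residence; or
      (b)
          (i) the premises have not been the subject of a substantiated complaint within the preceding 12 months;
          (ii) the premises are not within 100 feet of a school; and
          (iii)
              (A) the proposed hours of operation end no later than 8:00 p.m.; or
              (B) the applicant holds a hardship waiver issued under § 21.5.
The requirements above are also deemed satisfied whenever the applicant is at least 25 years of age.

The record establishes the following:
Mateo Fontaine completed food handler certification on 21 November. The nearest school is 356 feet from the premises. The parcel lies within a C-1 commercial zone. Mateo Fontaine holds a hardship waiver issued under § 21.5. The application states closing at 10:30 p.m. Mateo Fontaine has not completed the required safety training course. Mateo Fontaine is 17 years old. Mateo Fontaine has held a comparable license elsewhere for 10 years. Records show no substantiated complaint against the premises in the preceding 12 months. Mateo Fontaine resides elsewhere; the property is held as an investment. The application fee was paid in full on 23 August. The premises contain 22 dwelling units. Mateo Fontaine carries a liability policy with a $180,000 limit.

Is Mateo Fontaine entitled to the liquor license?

(i) fee paid — holds.
(ii) commercially zoned — satisfied.
(iii) ≤ 25 units — holds.
So (a) is satisfied (T AND T AND T).
(b) prior license ≥ 11 yr — not satisfied.
(c) not (food handler cert.) — fails.
So (1) is satisfied (T OR F OR F).
(a) primary residence — not satisfied.
(i) no complaint in 12 mo. — holds.
(ii) ≥100 ft from school — holds.
(A) closes by 8 p.m. — fails.
(B) hardship waiver — met.
So (iii) is satisfied (F OR T).
(b) = T AND T AND T = true.
(2) = F OR T = true.
Overall = T AND T = true.
Exception (age ≥ 25) — not satisfied.
Result: main true OR exception false → true.

Yes — granted.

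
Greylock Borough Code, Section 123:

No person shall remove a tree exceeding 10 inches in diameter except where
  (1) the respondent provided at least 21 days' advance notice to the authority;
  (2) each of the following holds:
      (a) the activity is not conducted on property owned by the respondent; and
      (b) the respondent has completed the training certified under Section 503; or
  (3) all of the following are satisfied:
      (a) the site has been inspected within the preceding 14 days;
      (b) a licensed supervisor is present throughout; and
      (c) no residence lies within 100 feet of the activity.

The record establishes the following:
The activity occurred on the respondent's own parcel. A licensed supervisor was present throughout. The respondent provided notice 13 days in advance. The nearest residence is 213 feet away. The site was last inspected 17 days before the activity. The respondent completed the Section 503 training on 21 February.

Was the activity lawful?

(1) ≥21 days' notice — not satisfied.
(a) not (own property) — not satisfied.
(b) training certified — holds.
(2) = F AND T = false.
(a) site inspected — not met.
(b) supervisor present — holds.
(c) no residence in 100 ft — holds.
So (3) is not satisfied (F AND T AND T).
So Overall is not satisfied (F OR F OR F).

No — unlawful.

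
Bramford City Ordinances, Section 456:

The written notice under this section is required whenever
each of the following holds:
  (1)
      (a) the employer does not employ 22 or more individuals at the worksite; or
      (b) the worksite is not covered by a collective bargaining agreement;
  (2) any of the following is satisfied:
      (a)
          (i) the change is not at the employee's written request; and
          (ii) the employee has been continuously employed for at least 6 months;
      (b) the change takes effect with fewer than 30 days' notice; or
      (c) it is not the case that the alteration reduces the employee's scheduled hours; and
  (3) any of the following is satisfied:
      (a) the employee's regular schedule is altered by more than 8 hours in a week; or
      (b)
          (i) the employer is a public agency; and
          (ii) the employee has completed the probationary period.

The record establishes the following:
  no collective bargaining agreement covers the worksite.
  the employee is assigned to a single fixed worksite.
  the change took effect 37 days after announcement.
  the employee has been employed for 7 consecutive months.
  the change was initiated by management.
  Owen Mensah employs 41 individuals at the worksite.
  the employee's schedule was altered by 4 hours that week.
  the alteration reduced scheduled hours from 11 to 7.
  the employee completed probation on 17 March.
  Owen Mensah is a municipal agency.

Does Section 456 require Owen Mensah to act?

Yes — required.

(a) not (≥ 22 at site) — fails.
(b) no CBA — met.
(1) = F OR T = true.
(i) not employee-requested — met.
(ii) tenure ≥ 6 mo. — met.
(a): T AND T → true.
(b) < 30 days' notice — not met.
(c) not (hours reduced) — not met.
(2) = T OR F OR F = true.
(a) schedule shift > 8h — not satisfied.
(i) public agency — holds.
(ii) past probation — satisfied.
(b) = T AND T = true.
(3) = F OR T = true.
Overall: T AND T AND T → true.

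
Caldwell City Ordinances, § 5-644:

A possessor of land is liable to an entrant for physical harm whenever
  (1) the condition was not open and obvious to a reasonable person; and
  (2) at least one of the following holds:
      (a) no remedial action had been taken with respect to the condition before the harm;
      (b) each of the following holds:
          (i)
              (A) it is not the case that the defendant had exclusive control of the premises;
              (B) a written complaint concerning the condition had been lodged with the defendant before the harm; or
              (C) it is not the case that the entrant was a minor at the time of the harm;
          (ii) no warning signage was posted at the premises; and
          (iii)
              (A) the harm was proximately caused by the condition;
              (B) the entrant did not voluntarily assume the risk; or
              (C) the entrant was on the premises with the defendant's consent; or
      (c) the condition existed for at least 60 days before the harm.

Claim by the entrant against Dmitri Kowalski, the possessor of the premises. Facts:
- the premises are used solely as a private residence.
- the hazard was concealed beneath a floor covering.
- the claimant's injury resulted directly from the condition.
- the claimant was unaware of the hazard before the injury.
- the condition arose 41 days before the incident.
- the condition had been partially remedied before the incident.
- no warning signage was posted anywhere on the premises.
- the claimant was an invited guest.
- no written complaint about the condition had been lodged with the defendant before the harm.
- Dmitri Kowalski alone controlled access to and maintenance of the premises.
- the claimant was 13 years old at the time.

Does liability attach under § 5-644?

(1) not open/obvious — met.
(a) no remedial action — fails.
(A) not (exclusive control) — not met.
(B) complaint lodged — fails.
(C) not (entrant a minor) — not met.
(i) = F OR F OR F = false.
(ii) no signage posted — holds.
(A) proximate cause — holds.
(B) no assumed risk — holds.
(C) consent to enter — satisfied.
(iii): T OR T OR T → true.
(b) = F AND T AND T = false.
(c) condition ≥60 days old — not satisfied.
(2) = F OR F OR F = false.
So Overall is not satisfied (T AND F).

No — not liable.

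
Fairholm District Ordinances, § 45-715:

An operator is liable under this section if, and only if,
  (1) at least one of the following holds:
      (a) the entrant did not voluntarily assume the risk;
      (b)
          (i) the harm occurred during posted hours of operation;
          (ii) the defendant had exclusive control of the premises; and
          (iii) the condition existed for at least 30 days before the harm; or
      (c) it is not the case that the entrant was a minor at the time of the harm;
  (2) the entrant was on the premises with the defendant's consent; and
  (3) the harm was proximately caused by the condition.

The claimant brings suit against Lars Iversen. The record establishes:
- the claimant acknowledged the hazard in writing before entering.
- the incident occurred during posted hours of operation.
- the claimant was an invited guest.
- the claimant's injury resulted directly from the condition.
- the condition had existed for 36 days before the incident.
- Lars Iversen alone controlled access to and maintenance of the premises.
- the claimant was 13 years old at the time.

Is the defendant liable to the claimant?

(a) no assumed risk — not met.
(i) during posted hours — holds.
(ii) exclusive control — met.
(iii) condition ≥30 days old — met.
(b): T AND T AND T → true.
(c) not (entrant a minor) — fails.
So (1) is satisfied (F OR T OR F).
(2) consent to enter — holds.
(3) proximate cause — met.
So Overall is satisfied (T AND T AND T).

Yes — liable.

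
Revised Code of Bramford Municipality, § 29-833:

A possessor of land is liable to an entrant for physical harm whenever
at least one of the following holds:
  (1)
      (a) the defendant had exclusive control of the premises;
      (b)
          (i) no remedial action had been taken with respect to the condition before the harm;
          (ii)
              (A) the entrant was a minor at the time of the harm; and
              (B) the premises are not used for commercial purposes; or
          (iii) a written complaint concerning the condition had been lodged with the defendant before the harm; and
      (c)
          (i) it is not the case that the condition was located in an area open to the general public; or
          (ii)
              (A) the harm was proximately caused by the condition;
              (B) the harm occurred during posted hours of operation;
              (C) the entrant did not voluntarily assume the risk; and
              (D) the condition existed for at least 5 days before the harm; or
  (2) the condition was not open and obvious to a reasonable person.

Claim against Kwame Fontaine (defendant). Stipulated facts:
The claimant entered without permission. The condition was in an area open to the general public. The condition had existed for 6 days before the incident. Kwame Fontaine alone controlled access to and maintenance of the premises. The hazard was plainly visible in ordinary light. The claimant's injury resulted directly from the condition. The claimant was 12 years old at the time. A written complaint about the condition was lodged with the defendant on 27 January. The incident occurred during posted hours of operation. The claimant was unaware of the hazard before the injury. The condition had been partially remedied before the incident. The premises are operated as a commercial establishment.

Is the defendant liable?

(a) exclusive control — met.
(i) no remedial action — not met.
(A) entrant a minor — met.
(B) not (commercial use) — not satisfied.
(ii): T AND F → false.
(iii) complaint lodged — holds.
(b) = F OR F OR T = true.
(i) not (public area) — not met.
(A) proximate cause — satisfied.
(B) during posted hours — holds.
(C) no assumed risk — holds.
(D) condition ≥5 days old — satisfied.
So (ii) is satisfied (T AND T AND T AND T).
(c) = F OR T = true.
(1) = T AND T AND T = true.
(2) not open/obvious — not met.
So Overall is satisfied (T OR F).

Yes — liable.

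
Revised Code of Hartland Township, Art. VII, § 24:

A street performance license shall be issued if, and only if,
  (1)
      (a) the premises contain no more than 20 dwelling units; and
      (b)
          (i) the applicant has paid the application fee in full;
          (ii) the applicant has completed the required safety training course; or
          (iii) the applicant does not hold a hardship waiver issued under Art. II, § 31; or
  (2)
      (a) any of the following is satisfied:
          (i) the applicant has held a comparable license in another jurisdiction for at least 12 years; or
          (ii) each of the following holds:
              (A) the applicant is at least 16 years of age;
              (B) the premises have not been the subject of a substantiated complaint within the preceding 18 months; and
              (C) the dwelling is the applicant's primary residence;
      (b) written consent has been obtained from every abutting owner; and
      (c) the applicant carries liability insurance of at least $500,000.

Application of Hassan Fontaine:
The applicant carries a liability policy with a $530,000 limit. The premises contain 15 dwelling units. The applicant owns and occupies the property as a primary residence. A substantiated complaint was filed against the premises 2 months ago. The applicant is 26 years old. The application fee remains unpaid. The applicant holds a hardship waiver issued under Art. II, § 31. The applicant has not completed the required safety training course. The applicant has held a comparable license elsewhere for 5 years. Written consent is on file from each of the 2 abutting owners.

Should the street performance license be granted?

(a) ≤ 20 units — holds.
(i) fee paid — not satisfied.
(ii) safety training — fails.
(iii) not (hardship waiver) — fails.
So (b) is not satisfied (F OR F OR F).
(1): T AND F → false.
(i) prior license ≥ 12 yr — fails.
(A) age ≥ 16 — holds.
(B) no complaint in 18 mo. — not met.
(C) primary residence — satisfied.
So (ii) is not satisfied (T AND F AND T).
(a) = F OR F = false.
(b) all abutters consent — met.
(c) insurance ≥ $500,000 — satisfied.
(2): F AND T AND T → false.
So Overall is not satisfied (F OR F).

No — denied.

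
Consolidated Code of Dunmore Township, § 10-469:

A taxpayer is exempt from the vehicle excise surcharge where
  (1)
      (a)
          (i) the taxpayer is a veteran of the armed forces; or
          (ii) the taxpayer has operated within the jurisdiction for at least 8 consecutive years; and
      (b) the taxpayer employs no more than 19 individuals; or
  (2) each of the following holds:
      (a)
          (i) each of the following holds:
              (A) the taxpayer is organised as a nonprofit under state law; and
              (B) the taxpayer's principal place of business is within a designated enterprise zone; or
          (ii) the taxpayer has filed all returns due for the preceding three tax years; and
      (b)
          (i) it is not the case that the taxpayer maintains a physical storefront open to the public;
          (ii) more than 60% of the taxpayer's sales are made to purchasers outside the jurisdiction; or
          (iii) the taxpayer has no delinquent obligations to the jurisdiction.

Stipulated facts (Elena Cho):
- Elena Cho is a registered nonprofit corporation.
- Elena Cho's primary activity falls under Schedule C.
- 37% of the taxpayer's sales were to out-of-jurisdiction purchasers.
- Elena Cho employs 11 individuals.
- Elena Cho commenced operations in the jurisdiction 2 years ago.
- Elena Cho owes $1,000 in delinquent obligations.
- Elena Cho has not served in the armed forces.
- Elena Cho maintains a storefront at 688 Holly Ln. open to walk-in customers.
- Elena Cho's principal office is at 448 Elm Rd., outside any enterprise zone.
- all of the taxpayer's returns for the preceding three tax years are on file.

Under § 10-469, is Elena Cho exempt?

(i) veteran — not met.
(ii) ≥ 8 yrs in jurisdiction — not satisfied.
(a): F OR F → false.
(b) ≤ 19 employees — met.
So (1) is not satisfied (F AND T).
(A) nonprofit — met.
(B) in enterprise zone — not met.
(i): T AND F → false.
(ii) returns current — holds.
So (a) is satisfied (F OR T).
(i) not (has storefront) — fails.
(ii) >60% out-of-jur. sales — not satisfied.
(iii) no delinquency — not met.
(b) = F OR F OR F = false.
So (2) is not satisfied (T AND F).
Overall = F OR F = false.

No — not exempt.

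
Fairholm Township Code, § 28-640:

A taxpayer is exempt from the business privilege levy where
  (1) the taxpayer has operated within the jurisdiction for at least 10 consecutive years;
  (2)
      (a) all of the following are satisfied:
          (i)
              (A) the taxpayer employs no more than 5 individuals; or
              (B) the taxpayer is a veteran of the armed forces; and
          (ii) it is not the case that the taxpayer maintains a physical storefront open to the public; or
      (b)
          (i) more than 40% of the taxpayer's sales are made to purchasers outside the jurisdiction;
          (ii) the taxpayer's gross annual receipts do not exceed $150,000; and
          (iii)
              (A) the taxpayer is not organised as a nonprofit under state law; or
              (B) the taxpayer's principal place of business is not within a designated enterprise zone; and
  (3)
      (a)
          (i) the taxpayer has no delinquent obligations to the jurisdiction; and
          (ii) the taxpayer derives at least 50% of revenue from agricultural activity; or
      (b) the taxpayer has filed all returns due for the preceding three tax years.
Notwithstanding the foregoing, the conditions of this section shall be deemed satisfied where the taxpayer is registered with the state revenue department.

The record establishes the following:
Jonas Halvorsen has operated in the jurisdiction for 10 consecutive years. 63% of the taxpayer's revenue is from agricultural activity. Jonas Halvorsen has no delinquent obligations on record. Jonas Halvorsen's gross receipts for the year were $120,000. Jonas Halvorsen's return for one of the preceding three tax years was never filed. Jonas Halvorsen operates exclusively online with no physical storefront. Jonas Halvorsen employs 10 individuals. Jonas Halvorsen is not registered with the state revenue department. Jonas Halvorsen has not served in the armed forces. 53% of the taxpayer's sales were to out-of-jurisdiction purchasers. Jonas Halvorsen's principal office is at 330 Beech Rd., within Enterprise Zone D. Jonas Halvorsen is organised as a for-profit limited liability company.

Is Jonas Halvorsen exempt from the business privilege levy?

Yes — exempt.

(1) ≥ 10 yrs in jurisdiction — met.
(A) ≤ 5 employees — fails.
(B) veteran — not met.
So (i) is not satisfied (F OR F).
(ii) not (has storefront) — met.
(a): F AND T → false.
(i) >40% out-of-jur. sales — holds.
(ii) receipts ≤ $150,000 — satisfied.
(A) not (nonprofit) — met.
(B) not (in enterprise zone) — not met.
(iii): T OR F → true.
(b): T AND T AND T → true.
(2) = F OR T = true.
(i) no delinquency — holds.
(ii) ≥50% agricultural — satisfied.
(a) = T AND T = true.
(b) returns current — not met.
(3): T OR F → true.
So Overall is satisfied (T AND T AND T).
Exception (state-registered) — not satisfied.
Result: main true OR exception false → true.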